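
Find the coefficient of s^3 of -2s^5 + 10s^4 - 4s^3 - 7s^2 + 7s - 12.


Read off the coefficient of s^3: -4


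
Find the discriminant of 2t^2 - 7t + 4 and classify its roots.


D = b^2 - 4ac = (-7)^2 - 4(2)(4) = 49 - 32 = 17
Since D > 0: two distinct irrational roots


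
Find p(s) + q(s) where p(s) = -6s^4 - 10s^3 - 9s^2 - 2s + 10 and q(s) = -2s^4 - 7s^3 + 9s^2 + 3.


Align terms by degree and add:
  -6s^4 - 10s^3 - 9s^2 - 2s + 10
  -2s^4 - 7s^3 + 9s^2 + 3
= -8s^4 - 17s^3 - 2s + 13


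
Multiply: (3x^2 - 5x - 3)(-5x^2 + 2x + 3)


Distribute each term of the first polynomial:
  (3x^2)(-5x^2 + 2x + 3) = -15x^4 + 6x^3 + 9x^2
  (-5x)(-5x^2 + 2x + 3) = 25x^3 - 10x^2 - 15x
  (-3)(-5x^2 + 2x + 3) = 15x^2 - 6x - 9
Sum: -15x^4 + 31x^3 + 14x^2 - 21x - 9


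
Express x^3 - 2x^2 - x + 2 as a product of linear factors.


Try integer roots (divisors of 2). x=2: p(2)=0.
Divide out (x - 2): quotient is x^2 - 1.
Factor the quadratic: (x - 1)(x + 1)
Result: (x - 2)(x - 1)(x + 1)


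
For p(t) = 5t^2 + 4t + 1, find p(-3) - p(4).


p(-3) = 34
p(4) = 97
p(-3) - p(4) = 34 - 97 = -63


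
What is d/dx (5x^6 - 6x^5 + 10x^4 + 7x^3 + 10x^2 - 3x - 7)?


Apply the power rule term by term:
  d/dx(5x^6) = 30x^5
  d/dx(-6x^5) = -30x^4
  d/dx(10x^4) = 40x^3
  d/dx(7x^3) = 21x^2
  d/dx(10x^2) = 20x
  d/dx(-3x) = -3
  d/dx(-7) = 0
p'(x) = 30x^5 - 30x^4 + 40x^3 + 21x^2 + 20x - 3


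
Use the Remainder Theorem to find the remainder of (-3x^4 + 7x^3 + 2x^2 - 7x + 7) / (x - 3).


By the Remainder Theorem, the remainder equals p(3):
  -3*(3)^4 = -243
  7*(3)^3 = 189
  2*(3)^2 = 18
  -7*(3)^1 = -21
  constant: 7
Sum: -243 + 189 + 18 - 21 + 7 = -50


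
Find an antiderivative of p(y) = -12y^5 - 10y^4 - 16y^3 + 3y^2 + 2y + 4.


Reverse power rule on each term:
  ∫ -12y^5 dy = -2y^6
  ∫ -10y^4 dy = -2y^5
  ∫ -16y^3 dy = -4y^4
  ∫ 3y^2 dy = y^3
  ∫ 2y dy = y^2
  ∫ 4 dy = 4y
F(y) = -2y^6 - 2y^5 - 4y^4 + y^3 + y^2 + 4y + C


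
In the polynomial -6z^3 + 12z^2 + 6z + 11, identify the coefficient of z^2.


Read off the coefficient of z^2: 12


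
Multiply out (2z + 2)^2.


Expand (2z + 2)^2 by repeated multiplication:
= 4z^2 + 8z + 4


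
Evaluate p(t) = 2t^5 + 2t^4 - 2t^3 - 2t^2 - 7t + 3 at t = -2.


Using direct substitution:
  2 * (-2)^5 = -64
  2 * (-2)^4 = 32
  -2 * (-2)^3 = 16
  -2 * (-2)^2 = -8
  -7 * (-2)^1 = 14
  constant: 3
Sum = -64 + 32 + 16 - 8 + 14 + 3 = -7


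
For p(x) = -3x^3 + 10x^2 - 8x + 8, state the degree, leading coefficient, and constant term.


Highest power of x is 3, with coefficient -3. Constant term is 8.
Degree = 3, leading coefficient = -3, constant term = 8


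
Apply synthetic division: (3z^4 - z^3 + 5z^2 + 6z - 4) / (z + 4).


Synthetic division with c = -4. Coefficients: 3, -1, 5, 6, -4
Bring down 3.
  3 * -4 = -12; -12 - 1 = -13
  -13 * -4 = 52; 52 + 5 = 57
  57 * -4 = -228; -228 + 6 = -222
  -222 * -4 = 888; 888 - 4 = 884
Quotient: 3z^3 - 13z^2 + 57z - 222, Remainder: 884


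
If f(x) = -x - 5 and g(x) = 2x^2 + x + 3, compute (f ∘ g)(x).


Substitute g(x) into f:
f(g(x)) = -1*(2x^2 + x + 3) + (-5)
Expand and combine: -2x^2 - x - 8


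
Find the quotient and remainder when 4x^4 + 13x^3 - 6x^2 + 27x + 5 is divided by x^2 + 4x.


(4x^4 + 13x^3 - 6x^2 + 27x + 5) / (x^2 + 4x)
Step 1: 4x^2 * (x^2 + 4x) = 4x^4 + 16x^3; subtract.
Step 2: -3x * (x^2 + 4x) = -3x^3 - 12x^2; subtract.
Step 3: 6 * (x^2 + 4x) = 6x^2 + 24x; subtract.
Quotient: 4x^2 - 3x + 6, Remainder: 3x + 5


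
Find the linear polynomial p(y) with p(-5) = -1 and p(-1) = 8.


p(y) = my + b. Using p(-5)=-1, p(-1)=8:
m = (-1 - 8)/(-5 + 1) = -9/-4 = 9/4
b = -1 - m*(-5) = -1 + 45/4 = 41/4
p(y) = (9/4)y + (41/4)


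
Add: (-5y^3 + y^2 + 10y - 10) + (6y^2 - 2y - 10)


Align terms by degree and add:
  -5y^3 + y^2 + 10y - 10
+ 6y^2 - 2y - 10
= -5y^3 + 7y^2 + 8y - 20


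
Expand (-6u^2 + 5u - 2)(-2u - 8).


Distribute each term of the first polynomial:
  (-6u^2)(-2u - 8) = 12u^3 + 48u^2
  (5u)(-2u - 8) = -10u^2 - 40u
  (-2)(-2u - 8) = 4u + 16
Sum: 12u^3 + 38u^2 - 36u + 16


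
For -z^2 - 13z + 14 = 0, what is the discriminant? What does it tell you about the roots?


D = b^2 - 4ac = (-13)^2 - 4(-1)(14) = 169 + 56 = 225
Since D > 0: two distinct rational roots


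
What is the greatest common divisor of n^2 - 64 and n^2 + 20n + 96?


Factor each:
  n^2 - 64 = (n + 8)(n - 8)
  n^2 + 20n + 96 = (n + 8)(n + 12)
Common monic factor: n + 8


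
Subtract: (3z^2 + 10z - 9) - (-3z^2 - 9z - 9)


Distribute the minus sign:
  (3z^2 + 10z - 9)
- (-3z^2 - 9z - 9)
Negate second polynomial: 3z^2 + 9z + 9
Add: 6z^2 + 19z


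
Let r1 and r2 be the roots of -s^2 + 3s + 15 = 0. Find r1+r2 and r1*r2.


For as^2+bs+c=0: sum = -b/a, product = c/a.
a=-1, b=3, c=15
Sum = -(3)/-1 = 3
Product = (15)/-1 = -15


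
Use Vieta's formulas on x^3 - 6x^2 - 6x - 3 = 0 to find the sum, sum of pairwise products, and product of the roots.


Monic cubic x^3+bx^2+cx+d=0: sum=-b, pairwise sum=c, product=-d.
b=-6, c=-6, d=-3
r1+r2+r3 = 6
r1r2+r1r3+r2r3 = -6
r1r2r3 = 3


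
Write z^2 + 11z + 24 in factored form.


Roots satisfy r1 + r2 = -b/a = -11 and r1*r2 = c/a = 24.
So r1 = -3, r2 = -8.
z^2 + 11z + 24 = (z - r1)(z - r2) = (z + 3)(z + 8)


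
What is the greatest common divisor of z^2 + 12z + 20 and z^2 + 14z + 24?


Factor each:
  z^2 + 12z + 20 = (z + 2)(z + 10)
  z^2 + 14z + 24 = (z + 2)(z + 12)
Common monic factor: z + 2


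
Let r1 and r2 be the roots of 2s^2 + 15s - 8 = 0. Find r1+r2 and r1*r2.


For as^2+bs+c=0: sum = -b/a, product = c/a.
a=2, b=15, c=-8
Sum = -(15)/2 = -15/2
Product = (-8)/2 = -4


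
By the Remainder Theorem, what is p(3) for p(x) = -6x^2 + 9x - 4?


By the Remainder Theorem, the remainder equals p(3):
  -6*(3)^2 = -54
  9*(3)^1 = 27
  constant: -4
Sum: -54 + 27 - 4 = -31


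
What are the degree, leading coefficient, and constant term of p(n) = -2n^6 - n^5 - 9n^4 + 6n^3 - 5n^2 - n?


Highest power of n is 6, with coefficient -2. Constant term is 0.
Degree = 6, leading coefficient = -2, constant term = 0


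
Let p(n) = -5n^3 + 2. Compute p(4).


Using direct substitution:
  -5 * (4)^3 = -320
  0 * (4)^2 = 0
  0 * (4)^1 = 0
  constant: 2
Sum = -320 + 0 + 0 + 2 = -318


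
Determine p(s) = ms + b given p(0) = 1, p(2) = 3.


p(s) = ms + b. Using p(0)=1, p(2)=3:
m = (1 - 3)/(0 - 2) = -2/-2 = 1
b = 1 - m*(0) = 1 = 1
p(s) = s + 1


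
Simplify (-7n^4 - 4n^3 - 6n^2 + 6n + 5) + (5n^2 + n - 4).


Align terms by degree and add:
  -7n^4 - 4n^3 - 6n^2 + 6n + 5
+ 5n^2 + n - 4
= -7n^4 - 4n^3 - n^2 + 7n + 1


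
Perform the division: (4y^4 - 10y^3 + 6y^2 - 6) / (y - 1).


(4y^4 - 10y^3 + 6y^2 - 6) / (y - 1)
Step 1: 4y^3 * (y - 1) = 4y^4 - 4y^3; subtract.
Step 2: -6y^2 * (y - 1) = -6y^3 + 6y^2; subtract.
Step 3: 0 * (y - 1) = 0; subtract.
Step 4: 0 * (y - 1) = 0; subtract.
Quotient: 4y^3 - 6y^2, Remainder: -6


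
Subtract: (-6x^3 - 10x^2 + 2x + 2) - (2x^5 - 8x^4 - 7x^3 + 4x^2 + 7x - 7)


Distribute the minus sign:
  (-6x^3 - 10x^2 + 2x + 2)
- (2x^5 - 8x^4 - 7x^3 + 4x^2 + 7x - 7)
Negate second polynomial: -2x^5 + 8x^4 + 7x^3 - 4x^2 - 7x + 7
Add: -2x^5 + 8x^4 + x^3 - 14x^2 - 5x + 9


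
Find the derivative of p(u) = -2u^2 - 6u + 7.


Apply the power rule term by term:
  d/du(-2u^2) = -4u
  d/du(-6u) = -6
  d/du(7) = 0
p'(u) = -4u - 6


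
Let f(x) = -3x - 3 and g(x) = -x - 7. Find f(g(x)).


Substitute g(x) into f:
f(g(x)) = -3*(-x - 7) + (-3)
Expand and combine: 3x + 18


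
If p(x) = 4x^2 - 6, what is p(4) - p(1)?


p(4) = 58
p(1) = -2
p(4) - p(1) = 58 + 2 = 60


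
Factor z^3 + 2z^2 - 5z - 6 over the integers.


Try integer roots (divisors of -6). z=-1: p(-1)=0.
Divide out (z + 1): quotient is z^2 + z - 6.
Factor the quadratic: (z - 2)(z + 3)
Result: (z + 1)(z - 2)(z + 3)


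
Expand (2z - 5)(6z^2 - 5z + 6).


Distribute each term of the first polynomial:
  (2z)(6z^2 - 5z + 6) = 12z^3 - 10z^2 + 12z
  (-5)(6z^2 - 5z + 6) = -30z^2 + 25z - 30
Sum: 12z^3 - 40z^2 + 37z - 30


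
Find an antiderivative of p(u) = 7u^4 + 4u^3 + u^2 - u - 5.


Reverse power rule on each term:
  ∫ 7u^4 du = (7/5)u^5
  ∫ 4u^3 du = u^4
  ∫ u^2 du = (1/3)u^3
  ∫ -u du = -(1/2)u^2
  ∫ -5 du = -5u
F(u) = (7/5)u^5 + u^4 + (1/3)u^3 - (1/2)u^2 - 5u + C


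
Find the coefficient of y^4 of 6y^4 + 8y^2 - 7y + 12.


Read off the coefficient of y^4: 6


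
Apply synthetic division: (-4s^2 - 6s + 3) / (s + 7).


Synthetic division with c = -7. Coefficients: -4, -6, 3
Bring down -4.
  -4 * -7 = 28; 28 - 6 = 22
  22 * -7 = -154; -154 + 3 = -151
Quotient: -4s + 22, Remainder: -151


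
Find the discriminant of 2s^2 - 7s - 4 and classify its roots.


D = b^2 - 4ac = (-7)^2 - 4(2)(-4) = 49 + 32 = 81
Since D > 0: two distinct rational roots


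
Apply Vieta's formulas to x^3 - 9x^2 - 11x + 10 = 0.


Monic cubic x^3+bx^2+cx+d=0: sum=-b, pairwise sum=c, product=-d.
b=-9, c=-11, d=10
r1+r2+r3 = 9
r1r2+r1r3+r2r3 = -11
r1r2r3 = -10


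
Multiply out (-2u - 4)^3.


Expand (-2u - 4)^3 by repeated multiplication:
  (-2u - 4)^2 = 4u^2 + 16u + 16
= -8u^3 - 48u^2 - 96u - 64


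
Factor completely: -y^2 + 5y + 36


Roots satisfy r1 + r2 = -b/a = 5 and r1*r2 = c/a = -36.
So r1 = -4, r2 = 9.
-y^2 + 5y + 36 = -(y - r1)(y - r2) = -(y + 4)(y - 9)


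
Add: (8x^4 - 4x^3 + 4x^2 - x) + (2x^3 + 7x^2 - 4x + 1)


Align terms by degree and add:
  8x^4 - 4x^3 + 4x^2 - x
+ 2x^3 + 7x^2 - 4x + 1
= 8x^4 - 2x^3 + 11x^2 - 5x + 1


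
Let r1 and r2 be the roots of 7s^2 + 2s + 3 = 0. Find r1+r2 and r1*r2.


For as^2+bs+c=0: sum = -b/a, product = c/a.
a=7, b=2, c=3
Sum = -(2)/7 = -2/7
Product = (3)/7 = 3/7


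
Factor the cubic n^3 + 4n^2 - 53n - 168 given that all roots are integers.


Try integer roots (divisors of -168). n=-8: p(-8)=0.
Divide out (n + 8): quotient is n^2 - 4n - 21.
Factor the quadratic: (n + 3)(n - 7)
Result: (n + 8)(n + 3)(n - 7)


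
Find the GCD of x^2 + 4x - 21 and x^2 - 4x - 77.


Factor each:
  x^2 + 4x - 21 = (x + 7)(x - 3)
  x^2 - 4x - 77 = (x + 7)(x - 11)
Common monic factor: x + 7


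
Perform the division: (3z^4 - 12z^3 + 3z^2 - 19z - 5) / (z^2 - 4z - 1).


(3z^4 - 12z^3 + 3z^2 - 19z - 5) / (z^2 - 4z - 1)
Step 1: 3z^2 * (z^2 - 4z - 1) = 3z^4 - 12z^3 - 3z^2; subtract.
Step 2: 0 * (z^2 - 4z - 1) = 0; subtract.
Step 3: 6 * (z^2 - 4z - 1) = 6z^2 - 24z - 6; subtract.
Quotient: 3z^2 + 6, Remainder: 5z + 1


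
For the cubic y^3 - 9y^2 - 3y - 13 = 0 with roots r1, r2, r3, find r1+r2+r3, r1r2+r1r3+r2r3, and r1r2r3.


Monic cubic y^3+by^2+cy+d=0: sum=-b, pairwise sum=c, product=-d.
b=-9, c=-3, d=-13
r1+r2+r3 = 9
r1r2+r1r3+r2r3 = -3
r1r2r3 = 13


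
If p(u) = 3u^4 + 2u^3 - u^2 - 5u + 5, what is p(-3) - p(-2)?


p(-3) = 200
p(-2) = 43
p(-3) - p(-2) = 200 - 43 = 157


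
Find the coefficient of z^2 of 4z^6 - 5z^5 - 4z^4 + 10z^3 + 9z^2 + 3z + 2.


Read off the coefficient of z^2: 9


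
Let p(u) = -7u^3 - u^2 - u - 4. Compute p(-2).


Using direct substitution:
  -7 * (-2)^3 = 56
  -1 * (-2)^2 = -4
  -1 * (-2)^1 = 2
  constant: -4
Sum = 56 - 4 + 2 - 4 = 50


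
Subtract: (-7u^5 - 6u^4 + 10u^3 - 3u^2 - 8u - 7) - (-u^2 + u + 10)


Distribute the minus sign:
  (-7u^5 - 6u^4 + 10u^3 - 3u^2 - 8u - 7)
- (-u^2 + u + 10)
Negate second polynomial: u^2 - u - 10
Add: -7u^5 - 6u^4 + 10u^3 - 2u^2 - 9u - 17


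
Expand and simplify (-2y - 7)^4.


Expand (-2y - 7)^4 by repeated multiplication:
  (-2y - 7)^2 = 4y^2 + 28y + 49
  (-2y - 7)^3 = -8y^3 - 84y^2 - 294y - 343
= 16y^4 + 224y^3 + 1176y^2 + 2744y + 2401


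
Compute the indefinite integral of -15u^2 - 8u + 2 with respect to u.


Reverse power rule on each term:
  ∫ -15u^2 du = -5u^3
  ∫ -8u du = -4u^2
  ∫ 2 du = 2u
F(u) = -5u^3 - 4u^2 + 2u + C


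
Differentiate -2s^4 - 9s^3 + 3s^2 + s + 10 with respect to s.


Apply the power rule term by term:
  d/ds(-2s^4) = -8s^3
  d/ds(-9s^3) = -27s^2
  d/ds(3s^2) = 6s
  d/ds(s) = 1
  d/ds(10) = 0
p'(s) = -8s^3 - 27s^2 + 6s + 1


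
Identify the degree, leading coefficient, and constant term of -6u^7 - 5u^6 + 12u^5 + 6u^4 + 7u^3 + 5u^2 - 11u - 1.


Highest power of u is 7, with coefficient -6. Constant term is -1.
Degree = 7, leading coefficient = -6, constant term = -1


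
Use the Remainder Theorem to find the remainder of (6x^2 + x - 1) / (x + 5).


By the Remainder Theorem, the remainder equals p(-5):
  6*(-5)^2 = 150
  1*(-5)^1 = -5
  constant: -1
Sum: 150 - 5 - 1 = 144


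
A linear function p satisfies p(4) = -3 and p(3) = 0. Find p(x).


p(x) = mx + b. Using p(4)=-3, p(3)=0:
m = (-3)/(4 - 3) = -3/1 = -3
b = -3 - m*(4) = -3 + 12 = 9
p(x) = -3x + 9


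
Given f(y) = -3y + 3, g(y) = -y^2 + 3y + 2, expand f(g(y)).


Substitute g(y) into f:
f(g(y)) = -3*(-y^2 + 3y + 2) + 3
Expand and combine: 3y^2 - 9y - 3


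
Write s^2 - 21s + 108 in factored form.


Roots satisfy r1 + r2 = -b/a = 21 and r1*r2 = c/a = 108.
So r1 = 12, r2 = 9.
s^2 - 21s + 108 = (s - r1)(s - r2) = (s - 12)(s - 9)


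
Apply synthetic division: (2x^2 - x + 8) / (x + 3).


Synthetic division with c = -3. Coefficients: 2, -1, 8
Bring down 2.
  2 * -3 = -6; -6 - 1 = -7
  -7 * -3 = 21; 21 + 8 = 29
Quotient: 2x - 7, Remainder: 29


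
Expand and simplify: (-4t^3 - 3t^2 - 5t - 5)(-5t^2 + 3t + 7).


Distribute each term of the first polynomial:
  (-4t^3)(-5t^2 + 3t + 7) = 20t^5 - 12t^4 - 28t^3
  (-3t^2)(-5t^2 + 3t + 7) = 15t^4 - 9t^3 - 21t^2
  (-5t)(-5t^2 + 3t + 7) = 25t^3 - 15t^2 - 35t
  (-5)(-5t^2 + 3t + 7) = 25t^2 - 15t - 35
Sum: 20t^5 + 3t^4 - 12t^3 - 11t^2 - 50t - 35


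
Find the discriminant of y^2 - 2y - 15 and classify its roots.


D = b^2 - 4ac = (-2)^2 - 4(1)(-15) = 4 + 60 = 64
Since D > 0: two distinct rational roots


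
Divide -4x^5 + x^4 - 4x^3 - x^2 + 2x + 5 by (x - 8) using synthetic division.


Synthetic division with c = 8. Coefficients: -4, 1, -4, -1, 2, 5
Bring down -4.
  -4 * 8 = -32; -32 + 1 = -31
  -31 * 8 = -248; -248 - 4 = -252
  -252 * 8 = -2016; -2016 - 1 = -2017
  -2017 * 8 = -16136; -16136 + 2 = -16134
  -16134 * 8 = -129072; -129072 + 5 = -129067
Quotient: -4x^4 - 31x^3 - 252x^2 - 2017x - 16134, Remainder: -129067


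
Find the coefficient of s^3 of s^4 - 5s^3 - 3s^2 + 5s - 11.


Read off the coefficient of s^3: -5


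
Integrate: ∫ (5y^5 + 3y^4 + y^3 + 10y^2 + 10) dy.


Reverse power rule on each term:
  ∫ 5y^5 dy = (5/6)y^6
  ∫ 3y^4 dy = (3/5)y^5
  ∫ y^3 dy = (1/4)y^4
  ∫ 10y^2 dy = (10/3)y^3
  ∫ 10 dy = 10y
F(y) = (5/6)y^6 + (3/5)y^5 + (1/4)y^4 + (10/3)y^3 + 10y + C


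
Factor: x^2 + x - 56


Roots satisfy r1 + r2 = -b/a = -1 and r1*r2 = c/a = -56.
So r1 = 7, r2 = -8.
x^2 + x - 56 = (x - r1)(x - r2) = (x - 7)(x + 8)


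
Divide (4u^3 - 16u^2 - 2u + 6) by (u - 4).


(4u^3 - 16u^2 - 2u + 6) / (u - 4)
Step 1: 4u^2 * (u - 4) = 4u^3 - 16u^2; subtract.
Step 2: 0 * (u - 4) = 0; subtract.
Step 3: -2 * (u - 4) = -2u + 8; subtract.
Quotient: 4u^2 - 2, Remainder: -2


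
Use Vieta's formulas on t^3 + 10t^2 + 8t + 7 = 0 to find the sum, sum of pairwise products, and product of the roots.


Monic cubic t^3+bt^2+ct+d=0: sum=-b, pairwise sum=c, product=-d.
b=10, c=8, d=7
r1+r2+r3 = -10
r1r2+r1r3+r2r3 = 8
r1r2r3 = -7


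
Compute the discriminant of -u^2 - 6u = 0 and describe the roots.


D = b^2 - 4ac = (-6)^2 - 4(-1)(0) = 36 = 36
Since D > 0: two distinct rational roots


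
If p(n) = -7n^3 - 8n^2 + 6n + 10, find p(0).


Using direct substitution:
  -7 * (0)^3 = 0
  -8 * (0)^2 = 0
  6 * (0)^1 = 0
  constant: 10
Sum = 0 + 0 + 0 + 10 = 10


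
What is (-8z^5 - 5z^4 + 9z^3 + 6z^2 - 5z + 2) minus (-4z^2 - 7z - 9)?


Distribute the minus sign:
  (-8z^5 - 5z^4 + 9z^3 + 6z^2 - 5z + 2)
- (-4z^2 - 7z - 9)
Negate second polynomial: 4z^2 + 7z + 9
Add: -8z^5 - 5z^4 + 9z^3 + 10z^2 + 2z + 11


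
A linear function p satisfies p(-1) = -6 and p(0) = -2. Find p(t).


p(t) = mt + b. Using p(-1)=-6, p(0)=-2:
m = (-6 + 2)/(-1) = -4/-1 = 4
b = -6 - m*(-1) = -6 + 4 = -2
p(t) = 4t - 2


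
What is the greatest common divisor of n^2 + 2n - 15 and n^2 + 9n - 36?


Factor each:
  n^2 + 2n - 15 = (n - 3)(n + 5)
  n^2 + 9n - 36 = (n - 3)(n + 12)
Common monic factor: n - 3


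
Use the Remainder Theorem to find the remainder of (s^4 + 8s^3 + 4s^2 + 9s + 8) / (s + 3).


By the Remainder Theorem, the remainder equals p(-3):
  1*(-3)^4 = 81
  8*(-3)^3 = -216
  4*(-3)^2 = 36
  9*(-3)^1 = -27
  constant: 8
Sum: 81 - 216 + 36 - 27 + 8 = -118


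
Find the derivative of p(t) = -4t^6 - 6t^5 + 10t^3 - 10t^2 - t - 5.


Apply the power rule term by term:
  d/dt(-4t^6) = -24t^5
  d/dt(-6t^5) = -30t^4
  d/dt(10t^3) = 30t^2
  d/dt(-10t^2) = -20t
  d/dt(-t) = -1
  d/dt(-5) = 0
p'(t) = -24t^5 - 30t^4 + 30t^2 - 20t - 1


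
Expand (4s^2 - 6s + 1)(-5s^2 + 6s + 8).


Distribute each term of the first polynomial:
  (4s^2)(-5s^2 + 6s + 8) = -20s^4 + 24s^3 + 32s^2
  (-6s)(-5s^2 + 6s + 8) = 30s^3 - 36s^2 - 48s
  (1)(-5s^2 + 6s + 8) = -5s^2 + 6s + 8
Sum: -20s^4 + 54s^3 - 9s^2 - 42s + 8


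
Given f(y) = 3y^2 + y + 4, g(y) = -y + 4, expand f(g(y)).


Substitute g(y) into f:
f(g(y)) = 3*(-y + 4)^2 + 1*(-y + 4) + 4
(-y + 4)^2 = y^2 - 8y + 16
Expand and combine: 3y^2 - 25y + 56


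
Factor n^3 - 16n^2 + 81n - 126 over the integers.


Try integer roots (divisors of -126). n=3: p(3)=0.
Divide out (n - 3): quotient is n^2 - 13n + 42.
Factor the quadratic: (n - 7)(n - 6)
Result: (n - 3)(n - 7)(n - 6)


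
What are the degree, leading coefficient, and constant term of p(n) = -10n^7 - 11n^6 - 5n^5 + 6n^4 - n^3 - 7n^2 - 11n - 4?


Highest power of n is 7, with coefficient -10. Constant term is -4.
Degree = 7, leading coefficient = -10, constant term = -4


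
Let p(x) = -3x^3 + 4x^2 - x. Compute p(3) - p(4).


p(3) = -48
p(4) = -132
p(3) - p(4) = -48 + 132 = 84


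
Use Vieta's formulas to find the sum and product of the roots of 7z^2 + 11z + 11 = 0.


For az^2+bz+c=0: sum = -b/a, product = c/a.
a=7, b=11, c=11
Sum = -(11)/7 = -11/7
Product = (11)/7 = 11/7


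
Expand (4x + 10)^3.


Expand (4x + 10)^3 by repeated multiplication:
  (4x + 10)^2 = 16x^2 + 80x + 100
= 64x^3 + 480x^2 + 1200x + 1000


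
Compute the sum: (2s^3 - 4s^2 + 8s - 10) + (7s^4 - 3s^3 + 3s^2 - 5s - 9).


Align terms by degree and add:
  2s^3 - 4s^2 + 8s - 10
+ 7s^4 - 3s^3 + 3s^2 - 5s - 9
= 7s^4 - s^3 - s^2 + 3s - 19


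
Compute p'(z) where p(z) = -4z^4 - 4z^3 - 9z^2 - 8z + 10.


Apply the power rule term by term:
  d/dz(-4z^4) = -16z^3
  d/dz(-4z^3) = -12z^2
  d/dz(-9z^2) = -18z
  d/dz(-8z) = -8
  d/dz(10) = 0
p'(z) = -16z^3 - 12z^2 - 18z - 8


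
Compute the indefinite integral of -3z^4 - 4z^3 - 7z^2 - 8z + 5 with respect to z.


Reverse power rule on each term:
  ∫ -3z^4 dz = -(3/5)z^5
  ∫ -4z^3 dz = -z^4
  ∫ -7z^2 dz = -(7/3)z^3
  ∫ -8z dz = -4z^2
  ∫ 5 dz = 5z
F(z) = -(3/5)z^5 - z^4 - (7/3)z^3 - 4z^2 + 5z + C


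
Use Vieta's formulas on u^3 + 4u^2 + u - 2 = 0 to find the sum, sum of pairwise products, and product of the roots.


Monic cubic u^3+bu^2+cu+d=0: sum=-b, pairwise sum=c, product=-d.
b=4, c=1, d=-2
r1+r2+r3 = -4
r1r2+r1r3+r2r3 = 1
r1r2r3 = 2


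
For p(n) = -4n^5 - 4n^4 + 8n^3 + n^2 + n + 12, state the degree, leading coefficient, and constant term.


Highest power of n is 5, with coefficient -4. Constant term is 12.
Degree = 5, leading coefficient = -4, constant term = 12


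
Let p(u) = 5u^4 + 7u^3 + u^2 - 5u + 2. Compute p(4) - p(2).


p(4) = 1726
p(2) = 132
p(4) - p(2) = 1726 - 132 = 1594


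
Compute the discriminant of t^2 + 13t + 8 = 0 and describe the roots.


D = b^2 - 4ac = (13)^2 - 4(1)(8) = 169 - 32 = 137
Since D > 0: two distinct irrational roots


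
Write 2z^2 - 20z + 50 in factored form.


Roots satisfy r1 + r2 = -b/a = 10 and r1*r2 = c/a = 25.
So r1 = 5, r2 = 5.
2z^2 - 20z + 50 = 2(z - r1)(z - r2) = 2(z - 5)(z - 5)


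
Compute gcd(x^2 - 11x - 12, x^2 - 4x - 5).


Factor each:
  x^2 - 11x - 12 = (x + 1)(x - 12)
  x^2 - 4x - 5 = (x + 1)(x - 5)
Common monic factor: x + 1


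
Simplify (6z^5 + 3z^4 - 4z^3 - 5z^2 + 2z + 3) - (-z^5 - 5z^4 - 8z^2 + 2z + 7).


Distribute the minus sign:
  (6z^5 + 3z^4 - 4z^3 - 5z^2 + 2z + 3)
- (-z^5 - 5z^4 - 8z^2 + 2z + 7)
Negate second polynomial: z^5 + 5z^4 + 8z^2 - 2z - 7
Add: 7z^5 + 8z^4 - 4z^3 + 3z^2 - 4


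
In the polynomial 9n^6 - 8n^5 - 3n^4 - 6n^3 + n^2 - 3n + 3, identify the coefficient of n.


Read off the coefficient of n: -3


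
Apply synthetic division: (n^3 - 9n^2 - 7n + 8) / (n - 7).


Synthetic division with c = 7. Coefficients: 1, -9, -7, 8
Bring down 1.
  1 * 7 = 7; 7 - 9 = -2
  -2 * 7 = -14; -14 - 7 = -21
  -21 * 7 = -147; -147 + 8 = -139
Quotient: n^2 - 2n - 21, Remainder: -139


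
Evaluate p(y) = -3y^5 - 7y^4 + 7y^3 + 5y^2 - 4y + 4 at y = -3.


Using direct substitution:
  -3 * (-3)^5 = 729
  -7 * (-3)^4 = -567
  7 * (-3)^3 = -189
  5 * (-3)^2 = 45
  -4 * (-3)^1 = 12
  constant: 4
Sum = 729 - 567 - 189 + 45 + 12 + 4 = 34


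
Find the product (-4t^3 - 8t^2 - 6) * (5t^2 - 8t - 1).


Distribute each term of the first polynomial:
  (-4t^3)(5t^2 - 8t - 1) = -20t^5 + 32t^4 + 4t^3
  (-8t^2)(5t^2 - 8t - 1) = -40t^4 + 64t^3 + 8t^2
  (-6)(5t^2 - 8t - 1) = -30t^2 + 48t + 6
Sum: -20t^5 - 8t^4 + 68t^3 - 22t^2 + 48t + 6


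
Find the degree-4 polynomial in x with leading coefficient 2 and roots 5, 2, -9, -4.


p(x) = 2(x - 5)(x - 2)(x + 9)(x + 4)
Expand: 2x^4 + 12x^3 - 90x^2 - 244x + 720


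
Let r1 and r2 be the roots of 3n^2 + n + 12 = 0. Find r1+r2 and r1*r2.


For an^2+bn+c=0: sum = -b/a, product = c/a.
a=3, b=1, c=12
Sum = -(1)/3 = -1/3
Product = (12)/3 = 4


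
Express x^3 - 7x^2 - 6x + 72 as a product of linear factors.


Try integer roots (divisors of 72). x=-3: p(-3)=0.
Divide out (x + 3): quotient is x^2 - 10x + 24.
Factor the quadratic: (x - 4)(x - 6)
Result: (x + 3)(x - 4)(x - 6)


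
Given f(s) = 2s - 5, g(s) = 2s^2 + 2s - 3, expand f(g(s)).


Substitute g(s) into f:
f(g(s)) = 2*(2s^2 + 2s - 3) + (-5)
Expand and combine: 4s^2 + 4s - 11


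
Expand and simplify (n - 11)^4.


Expand (n - 11)^4 by repeated multiplication:
  (n - 11)^2 = n^2 - 22n + 121
  (n - 11)^3 = n^3 - 33n^2 + 363n - 1331
= n^4 - 44n^3 + 726n^2 - 5324n + 14641


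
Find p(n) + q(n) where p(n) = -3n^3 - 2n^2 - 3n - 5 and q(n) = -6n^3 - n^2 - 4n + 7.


Align terms by degree and add:
  -3n^3 - 2n^2 - 3n - 5
  -6n^3 - n^2 - 4n + 7
= -9n^3 - 3n^2 - 7n + 2


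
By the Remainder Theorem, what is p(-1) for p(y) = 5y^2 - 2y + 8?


By the Remainder Theorem, the remainder equals p(-1):
  5*(-1)^2 = 5
  -2*(-1)^1 = 2
  constant: 8
Sum: 5 + 2 + 8 = 15


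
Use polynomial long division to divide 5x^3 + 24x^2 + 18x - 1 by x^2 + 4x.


(5x^3 + 24x^2 + 18x - 1) / (x^2 + 4x)
Step 1: 5x * (x^2 + 4x) = 5x^3 + 20x^2; subtract.
Step 2: 4 * (x^2 + 4x) = 4x^2 + 16x; subtract.
Quotient: 5x + 4, Remainder: 2x - 1


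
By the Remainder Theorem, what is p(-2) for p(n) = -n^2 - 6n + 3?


By the Remainder Theorem, the remainder equals p(-2):
  -1*(-2)^2 = -4
  -6*(-2)^1 = 12
  constant: 3
Sum: -4 + 12 + 3 = 11


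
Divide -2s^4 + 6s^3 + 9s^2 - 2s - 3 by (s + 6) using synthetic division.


Synthetic division with c = -6. Coefficients: -2, 6, 9, -2, -3
Bring down -2.
  -2 * -6 = 12; 12 + 6 = 18
  18 * -6 = -108; -108 + 9 = -99
  -99 * -6 = 594; 594 - 2 = 592
  592 * -6 = -3552; -3552 - 3 = -3555
Quotient: -2s^3 + 18s^2 - 99s + 592, Remainder: -3555


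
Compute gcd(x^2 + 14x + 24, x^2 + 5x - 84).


Factor each:
  x^2 + 14x + 24 = (x + 12)(x + 2)
  x^2 + 5x - 84 = (x + 12)(x - 7)
Common monic factor: x + 12


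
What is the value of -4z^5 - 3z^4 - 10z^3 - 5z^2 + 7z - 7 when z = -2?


Using direct substitution:
  -4 * (-2)^5 = 128
  -3 * (-2)^4 = -48
  -10 * (-2)^3 = 80
  -5 * (-2)^2 = -20
  7 * (-2)^1 = -14
  constant: -7
Sum = 128 - 48 + 80 - 20 - 14 - 7 = 119


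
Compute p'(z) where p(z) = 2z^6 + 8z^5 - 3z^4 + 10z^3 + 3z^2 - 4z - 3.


Apply the power rule term by term:
  d/dz(2z^6) = 12z^5
  d/dz(8z^5) = 40z^4
  d/dz(-3z^4) = -12z^3
  d/dz(10z^3) = 30z^2
  d/dz(3z^2) = 6z
  d/dz(-4z) = -4
  d/dz(-3) = 0
p'(z) = 12z^5 + 40z^4 - 12z^3 + 30z^2 + 6z - 4


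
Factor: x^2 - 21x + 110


Roots satisfy r1 + r2 = -b/a = 21 and r1*r2 = c/a = 110.
So r1 = 11, r2 = 10.
x^2 - 21x + 110 = (x - r1)(x - r2) = (x - 11)(x - 10)


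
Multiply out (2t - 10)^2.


Expand (2t - 10)^2 by repeated multiplication:
= 4t^2 - 40t + 100


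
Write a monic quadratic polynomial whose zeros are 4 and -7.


p(y) = (y - 4)(y + 7)
Expand: y^2 + 3y - 28


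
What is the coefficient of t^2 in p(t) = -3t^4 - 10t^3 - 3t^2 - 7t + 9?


Read off the coefficient of t^2: -3


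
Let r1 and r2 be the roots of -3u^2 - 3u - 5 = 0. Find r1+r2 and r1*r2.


For au^2+bu+c=0: sum = -b/a, product = c/a.
a=-3, b=-3, c=-5
Sum = -(-3)/-3 = -1
Product = (-5)/-3 = 5/3


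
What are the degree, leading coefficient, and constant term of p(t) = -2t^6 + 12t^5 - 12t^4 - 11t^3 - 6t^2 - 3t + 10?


Highest power of t is 6, with coefficient -2. Constant term is 10.
Degree = 6, leading coefficient = -2, constant term = 10


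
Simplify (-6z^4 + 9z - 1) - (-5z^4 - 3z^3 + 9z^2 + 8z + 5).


Distribute the minus sign:
  (-6z^4 + 9z - 1)
- (-5z^4 - 3z^3 + 9z^2 + 8z + 5)
Negate second polynomial: 5z^4 + 3z^3 - 9z^2 - 8z - 5
Add: -z^4 + 3z^3 - 9z^2 + z - 6


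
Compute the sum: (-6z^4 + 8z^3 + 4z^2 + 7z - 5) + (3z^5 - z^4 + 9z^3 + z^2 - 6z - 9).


Align terms by degree and add:
  -6z^4 + 8z^3 + 4z^2 + 7z - 5
+ 3z^5 - z^4 + 9z^3 + z^2 - 6z - 9
= 3z^5 - 7z^4 + 17z^3 + 5z^2 + z - 14


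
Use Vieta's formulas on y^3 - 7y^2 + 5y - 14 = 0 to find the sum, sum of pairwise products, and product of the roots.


Monic cubic y^3+by^2+cy+d=0: sum=-b, pairwise sum=c, product=-d.
b=-7, c=5, d=-14
r1+r2+r3 = 7
r1r2+r1r3+r2r3 = 5
r1r2r3 = 14


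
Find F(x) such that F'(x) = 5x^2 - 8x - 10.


Reverse power rule on each term:
  ∫ 5x^2 dx = (5/3)x^3
  ∫ -8x dx = -4x^2
  ∫ -10 dx = -10x
F(x) = (5/3)x^3 - 4x^2 - 10x + C


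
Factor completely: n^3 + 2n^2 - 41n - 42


Try integer roots (divisors of -42). n=6: p(6)=0.
Divide out (n - 6): quotient is n^2 + 8n + 7.
Factor the quadratic: (n + 7)(n + 1)
Result: (n - 6)(n + 7)(n + 1)


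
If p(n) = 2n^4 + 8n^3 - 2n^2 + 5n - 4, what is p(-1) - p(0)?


p(-1) = -17
p(0) = -4
p(-1) - p(0) = -17 + 4 = -13


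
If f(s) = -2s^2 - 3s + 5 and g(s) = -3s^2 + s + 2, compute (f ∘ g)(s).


Substitute g(s) into f:
f(g(s)) = -2*(-3s^2 + s + 2)^2 + (-3)*(-3s^2 + s + 2) + 5
(-3s^2 + s + 2)^2 = 9s^4 - 6s^3 - 11s^2 + 4s + 4
Expand and combine: -18s^4 + 12s^3 + 31s^2 - 11s - 9


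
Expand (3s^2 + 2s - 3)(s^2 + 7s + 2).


Distribute each term of the first polynomial:
  (3s^2)(s^2 + 7s + 2) = 3s^4 + 21s^3 + 6s^2
  (2s)(s^2 + 7s + 2) = 2s^3 + 14s^2 + 4s
  (-3)(s^2 + 7s + 2) = -3s^2 - 21s - 6
Sum: 3s^4 + 23s^3 + 17s^2 - 17s - 6


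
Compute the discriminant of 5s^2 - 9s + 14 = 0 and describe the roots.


D = b^2 - 4ac = (-9)^2 - 4(5)(14) = 81 - 280 = -199
Since D < 0: two complex conjugate roots (no real roots)


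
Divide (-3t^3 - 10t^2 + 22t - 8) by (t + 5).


(-3t^3 - 10t^2 + 22t - 8) / (t + 5)
Step 1: -3t^2 * (t + 5) = -3t^3 - 15t^2; subtract.
Step 2: 5t * (t + 5) = 5t^2 + 25t; subtract.
Step 3: -3 * (t + 5) = -3t - 15; subtract.
Quotient: -3t^2 + 5t - 3, Remainder: 7


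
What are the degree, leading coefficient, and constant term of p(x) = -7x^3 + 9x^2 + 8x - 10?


Highest power of x is 3, with coefficient -7. Constant term is -10.
Degree = 3, leading coefficient = -7, constant term = -10


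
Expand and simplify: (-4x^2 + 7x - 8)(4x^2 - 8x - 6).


Distribute each term of the first polynomial:
  (-4x^2)(4x^2 - 8x - 6) = -16x^4 + 32x^3 + 24x^2
  (7x)(4x^2 - 8x - 6) = 28x^3 - 56x^2 - 42x
  (-8)(4x^2 - 8x - 6) = -32x^2 + 64x + 48
Sum: -16x^4 + 60x^3 - 64x^2 + 22x + 48


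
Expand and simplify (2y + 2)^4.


Expand (2y + 2)^4 by repeated multiplication:
  (2y + 2)^2 = 4y^2 + 8y + 4
  (2y + 2)^3 = 8y^3 + 24y^2 + 24y + 8
= 16y^4 + 64y^3 + 96y^2 + 64y + 16


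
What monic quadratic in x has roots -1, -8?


p(x) = (x + 1)(x + 8)
Expand: x^2 + 9x + 8


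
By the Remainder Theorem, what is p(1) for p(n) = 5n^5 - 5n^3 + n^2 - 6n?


By the Remainder Theorem, the remainder equals p(1):
  5*(1)^5 = 5
  0*(1)^4 = 0
  -5*(1)^3 = -5
  1*(1)^2 = 1
  -6*(1)^1 = -6
  constant: 0
Sum: 5 + 0 - 5 + 1 - 6 + 0 = -5


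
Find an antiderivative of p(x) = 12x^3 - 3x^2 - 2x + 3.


Reverse power rule on each term:
  ∫ 12x^3 dx = 3x^4
  ∫ -3x^2 dx = -x^3
  ∫ -2x dx = -x^2
  ∫ 3 dx = 3x
F(x) = 3x^4 - x^3 - x^2 + 3x + C


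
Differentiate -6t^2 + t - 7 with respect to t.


Apply the power rule term by term:
  d/dt(-6t^2) = -12t
  d/dt(t) = 1
  d/dt(-7) = 0
p'(t) = -12t + 1


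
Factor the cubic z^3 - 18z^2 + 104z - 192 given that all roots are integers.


Try integer roots (divisors of -192). z=6: p(6)=0.
Divide out (z - 6): quotient is z^2 - 12z + 32.
Factor the quadratic: (z - 4)(z - 8)
Result: (z - 6)(z - 4)(z - 8)


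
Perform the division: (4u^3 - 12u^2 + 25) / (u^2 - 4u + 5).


(4u^3 - 12u^2 + 25) / (u^2 - 4u + 5)
Step 1: 4u * (u^2 - 4u + 5) = 4u^3 - 16u^2 + 20u; subtract.
Step 2: 4 * (u^2 - 4u + 5) = 4u^2 - 16u + 20; subtract.
Quotient: 4u + 4, Remainder: -4u + 5


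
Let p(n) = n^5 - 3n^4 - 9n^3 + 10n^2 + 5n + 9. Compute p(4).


Using direct substitution:
  1 * (4)^5 = 1024
  -3 * (4)^4 = -768
  -9 * (4)^3 = -576
  10 * (4)^2 = 160
  5 * (4)^1 = 20
  constant: 9
Sum = 1024 - 768 - 576 + 160 + 20 + 9 = -131


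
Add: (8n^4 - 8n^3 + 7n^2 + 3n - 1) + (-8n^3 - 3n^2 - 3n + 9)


Align terms by degree and add:
  8n^4 - 8n^3 + 7n^2 + 3n - 1
  -8n^3 - 3n^2 - 3n + 9
= 8n^4 - 16n^3 + 4n^2 + 8


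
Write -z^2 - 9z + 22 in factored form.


Roots satisfy r1 + r2 = -b/a = -9 and r1*r2 = c/a = -22.
So r1 = -11, r2 = 2.
-z^2 - 9z + 22 = -(z - r1)(z - r2) = -(z + 11)(z - 2)


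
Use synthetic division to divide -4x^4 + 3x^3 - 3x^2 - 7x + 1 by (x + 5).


Synthetic division with c = -5. Coefficients: -4, 3, -3, -7, 1
Bring down -4.
  -4 * -5 = 20; 20 + 3 = 23
  23 * -5 = -115; -115 - 3 = -118
  -118 * -5 = 590; 590 - 7 = 583
  583 * -5 = -2915; -2915 + 1 = -2914
Quotient: -4x^3 + 23x^2 - 118x + 583, Remainder: -2914


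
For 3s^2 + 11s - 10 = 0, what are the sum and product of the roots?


For as^2+bs+c=0: sum = -b/a, product = c/a.
a=3, b=11, c=-10
Sum = -(11)/3 = -11/3
Product = (-10)/3 = -10/3


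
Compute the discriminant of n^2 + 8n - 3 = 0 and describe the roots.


D = b^2 - 4ac = (8)^2 - 4(1)(-3) = 64 + 12 = 76
Since D > 0: two distinct irrational roots


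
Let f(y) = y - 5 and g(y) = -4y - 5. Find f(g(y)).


Substitute g(y) into f:
f(g(y)) = 1*(-4y - 5) + (-5)
Expand and combine: -4y - 10


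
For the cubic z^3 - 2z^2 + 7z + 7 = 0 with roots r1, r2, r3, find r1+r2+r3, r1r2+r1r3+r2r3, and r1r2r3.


Monic cubic z^3+bz^2+cz+d=0: sum=-b, pairwise sum=c, product=-d.
b=-2, c=7, d=7
r1+r2+r3 = 2
r1r2+r1r3+r2r3 = 7
r1r2r3 = -7


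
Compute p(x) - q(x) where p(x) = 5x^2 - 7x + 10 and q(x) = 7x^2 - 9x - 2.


Distribute the minus sign:
  (5x^2 - 7x + 10)
- (7x^2 - 9x - 2)
Negate second polynomial: -7x^2 + 9x + 2
Add: -2x^2 + 2x + 12


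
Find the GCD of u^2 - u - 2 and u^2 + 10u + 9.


Factor each:
  u^2 - u - 2 = (u + 1)(u - 2)
  u^2 + 10u + 9 = (u + 1)(u + 9)
Common monic factor: u + 1


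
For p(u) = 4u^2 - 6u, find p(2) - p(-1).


p(2) = 4
p(-1) = 10
p(2) - p(-1) = 4 - 10 = -6


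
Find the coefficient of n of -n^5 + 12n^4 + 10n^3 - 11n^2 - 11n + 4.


Read off the coefficient of n: -11


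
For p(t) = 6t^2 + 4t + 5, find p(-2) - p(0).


p(-2) = 21
p(0) = 5
p(-2) - p(0) = 21 - 5 = 16


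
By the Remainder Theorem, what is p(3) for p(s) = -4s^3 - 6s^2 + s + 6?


By the Remainder Theorem, the remainder equals p(3):
  -4*(3)^3 = -108
  -6*(3)^2 = -54
  1*(3)^1 = 3
  constant: 6
Sum: -108 - 54 + 3 + 6 = -153


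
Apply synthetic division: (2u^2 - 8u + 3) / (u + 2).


Synthetic division with c = -2. Coefficients: 2, -8, 3
Bring down 2.
  2 * -2 = -4; -4 - 8 = -12
  -12 * -2 = 24; 24 + 3 = 27
Quotient: 2u - 12, Remainder: 27


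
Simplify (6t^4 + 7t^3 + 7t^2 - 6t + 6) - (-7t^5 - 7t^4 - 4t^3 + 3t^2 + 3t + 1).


Distribute the minus sign:
  (6t^4 + 7t^3 + 7t^2 - 6t + 6)
- (-7t^5 - 7t^4 - 4t^3 + 3t^2 + 3t + 1)
Negate second polynomial: 7t^5 + 7t^4 + 4t^3 - 3t^2 - 3t - 1
Add: 7t^5 + 13t^4 + 11t^3 + 4t^2 - 9t + 5


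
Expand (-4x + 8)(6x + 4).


Distribute each term of the first polynomial:
  (-4x)(6x + 4) = -24x^2 - 16x
  (8)(6x + 4) = 48x + 32
Sum: -24x^2 + 32x + 32


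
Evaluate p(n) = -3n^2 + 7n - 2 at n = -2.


Using direct substitution:
  -3 * (-2)^2 = -12
  7 * (-2)^1 = -14
  constant: -2
Sum = -12 - 14 - 2 = -28


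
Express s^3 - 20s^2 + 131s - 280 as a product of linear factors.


Try integer roots (divisors of -280). s=8: p(8)=0.
Divide out (s - 8): quotient is s^2 - 12s + 35.
Factor the quadratic: (s - 5)(s - 7)
Result: (s - 8)(s - 5)(s - 7)


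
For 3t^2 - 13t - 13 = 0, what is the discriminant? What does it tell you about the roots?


D = b^2 - 4ac = (-13)^2 - 4(3)(-13) = 169 + 156 = 325
Since D > 0: two distinct irrational roots


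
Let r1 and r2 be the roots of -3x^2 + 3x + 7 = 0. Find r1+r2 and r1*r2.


For ax^2+bx+c=0: sum = -b/a, product = c/a.
a=-3, b=3, c=7
Sum = -(3)/-3 = 1
Product = (7)/-3 = -7/3


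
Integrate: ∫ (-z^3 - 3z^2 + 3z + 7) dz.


Reverse power rule on each term:
  ∫ -z^3 dz = -(1/4)z^4
  ∫ -3z^2 dz = -z^3
  ∫ 3z dz = (3/2)z^2
  ∫ 7 dz = 7z
F(z) = -(1/4)z^4 - z^3 + (3/2)z^2 + 7z + C


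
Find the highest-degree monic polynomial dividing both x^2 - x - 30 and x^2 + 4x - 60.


Factor each:
  x^2 - x - 30 = (x - 6)(x + 5)
  x^2 + 4x - 60 = (x - 6)(x + 10)
Common monic factor: x - 6


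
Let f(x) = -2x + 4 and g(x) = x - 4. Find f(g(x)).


Substitute g(x) into f:
f(g(x)) = -2*(x - 4) + 4
Expand and combine: -2x + 12


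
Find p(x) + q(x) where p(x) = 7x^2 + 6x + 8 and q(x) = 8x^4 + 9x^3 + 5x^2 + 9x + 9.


Align terms by degree and add:
  7x^2 + 6x + 8
+ 8x^4 + 9x^3 + 5x^2 + 9x + 9
= 8x^4 + 9x^3 + 12x^2 + 15x + 17


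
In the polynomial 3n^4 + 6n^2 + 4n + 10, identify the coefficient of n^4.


Read off the coefficient of n^4: 3


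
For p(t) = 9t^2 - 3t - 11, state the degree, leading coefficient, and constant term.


Highest power of t is 2, with coefficient 9. Constant term is -11.
Degree = 2, leading coefficient = 9, constant term = -11


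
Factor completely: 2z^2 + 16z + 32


Roots satisfy r1 + r2 = -b/a = -8 and r1*r2 = c/a = 16.
So r1 = -4, r2 = -4.
2z^2 + 16z + 32 = 2(z - r1)(z - r2) = 2(z + 4)(z + 4)


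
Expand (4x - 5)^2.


Expand (4x - 5)^2 by repeated multiplication:
= 16x^2 - 40x + 25


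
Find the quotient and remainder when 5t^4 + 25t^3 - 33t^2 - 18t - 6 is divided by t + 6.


(5t^4 + 25t^3 - 33t^2 - 18t - 6) / (t + 6)
Step 1: 5t^3 * (t + 6) = 5t^4 + 30t^3; subtract.
Step 2: -5t^2 * (t + 6) = -5t^3 - 30t^2; subtract.
Step 3: -3t * (t + 6) = -3t^2 - 18t; subtract.
Step 4: 0 * (t + 6) = 0; subtract.
Quotient: 5t^3 - 5t^2 - 3t, Remainder: -6


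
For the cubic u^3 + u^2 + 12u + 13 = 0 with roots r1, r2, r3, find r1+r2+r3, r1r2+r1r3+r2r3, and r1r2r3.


Monic cubic u^3+bu^2+cu+d=0: sum=-b, pairwise sum=c, product=-d.
b=1, c=12, d=13
r1+r2+r3 = -1
r1r2+r1r3+r2r3 = 12
r1r2r3 = -13


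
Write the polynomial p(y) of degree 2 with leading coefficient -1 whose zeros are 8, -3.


p(y) = -(y - 8)(y + 3)
Expand: -y^2 + 5y + 24


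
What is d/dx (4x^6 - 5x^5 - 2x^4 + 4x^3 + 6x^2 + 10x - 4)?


Apply the power rule term by term:
  d/dx(4x^6) = 24x^5
  d/dx(-5x^5) = -25x^4
  d/dx(-2x^4) = -8x^3
  d/dx(4x^3) = 12x^2
  d/dx(6x^2) = 12x
  d/dx(10x) = 10
  d/dx(-4) = 0
p'(x) = 24x^5 - 25x^4 - 8x^3 + 12x^2 + 12x + 10


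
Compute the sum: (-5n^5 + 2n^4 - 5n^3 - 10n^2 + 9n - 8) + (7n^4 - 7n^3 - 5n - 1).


Align terms by degree and add:
  -5n^5 + 2n^4 - 5n^3 - 10n^2 + 9n - 8
+ 7n^4 - 7n^3 - 5n - 1
= -5n^5 + 9n^4 - 12n^3 - 10n^2 + 4n - 9


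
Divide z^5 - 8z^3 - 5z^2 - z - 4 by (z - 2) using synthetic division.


Synthetic division with c = 2. Coefficients: 1, 0, -8, -5, -1, -4
Bring down 1.
  1 * 2 = 2; 2 + 0 = 2
  2 * 2 = 4; 4 - 8 = -4
  -4 * 2 = -8; -8 - 5 = -13
  -13 * 2 = -26; -26 - 1 = -27
  -27 * 2 = -54; -54 - 4 = -58
Quotient: z^4 + 2z^3 - 4z^2 - 13z - 27, Remainder: -58


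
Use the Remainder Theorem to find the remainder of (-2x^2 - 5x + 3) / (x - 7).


By the Remainder Theorem, the remainder equals p(7):
  -2*(7)^2 = -98
  -5*(7)^1 = -35
  constant: 3
Sum: -98 - 35 + 3 = -130


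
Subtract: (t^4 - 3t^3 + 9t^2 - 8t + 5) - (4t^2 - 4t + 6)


Distribute the minus sign:
  (t^4 - 3t^3 + 9t^2 - 8t + 5)
- (4t^2 - 4t + 6)
Negate second polynomial: -4t^2 + 4t - 6
Add: t^4 - 3t^3 + 5t^2 - 4t - 1


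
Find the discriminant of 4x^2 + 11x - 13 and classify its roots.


D = b^2 - 4ac = (11)^2 - 4(4)(-13) = 121 + 208 = 329
Since D > 0: two distinct irrational roots


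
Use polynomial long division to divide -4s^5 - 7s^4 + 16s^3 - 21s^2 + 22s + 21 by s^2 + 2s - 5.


(-4s^5 - 7s^4 + 16s^3 - 21s^2 + 22s + 21) / (s^2 + 2s - 5)
Step 1: -4s^3 * (s^2 + 2s - 5) = -4s^5 - 8s^4 + 20s^3; subtract.
Step 2: s^2 * (s^2 + 2s - 5) = s^4 + 2s^3 - 5s^2; subtract.
Step 3: -6s * (s^2 + 2s - 5) = -6s^3 - 12s^2 + 30s; subtract.
Step 4: -4 * (s^2 + 2s - 5) = -4s^2 - 8s + 20; subtract.
Quotient: -4s^3 + s^2 - 6s - 4, Remainder: 1


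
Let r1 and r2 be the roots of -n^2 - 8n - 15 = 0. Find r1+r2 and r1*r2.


For an^2+bn+c=0: sum = -b/a, product = c/a.
a=-1, b=-8, c=-15
Sum = -(-8)/-1 = -8
Product = (-15)/-1 = 15


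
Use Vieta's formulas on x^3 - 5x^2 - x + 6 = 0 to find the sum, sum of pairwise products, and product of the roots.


Monic cubic x^3+bx^2+cx+d=0: sum=-b, pairwise sum=c, product=-d.
b=-5, c=-1, d=6
r1+r2+r3 = 5
r1r2+r1r3+r2r3 = -1
r1r2r3 = -6


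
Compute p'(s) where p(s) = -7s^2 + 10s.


Apply the power rule term by term:
  d/ds(-7s^2) = -14s
  d/ds(10s) = 10
p'(s) = -14s + 10


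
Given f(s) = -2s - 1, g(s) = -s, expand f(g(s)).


Substitute g(s) into f:
f(g(s)) = -2*(-s) + (-1)
Expand and combine: 2s - 1


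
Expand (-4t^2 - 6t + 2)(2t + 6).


Distribute each term of the first polynomial:
  (-4t^2)(2t + 6) = -8t^3 - 24t^2
  (-6t)(2t + 6) = -12t^2 - 36t
  (2)(2t + 6) = 4t + 12
Sum: -8t^3 - 36t^2 - 32t + 12


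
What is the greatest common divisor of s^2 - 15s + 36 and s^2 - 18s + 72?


Factor each:
  s^2 - 15s + 36 = (s - 12)(s - 3)
  s^2 - 18s + 72 = (s - 12)(s - 6)
Common monic factor: s - 12


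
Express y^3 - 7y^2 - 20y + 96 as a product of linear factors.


Try integer roots (divisors of 96). y=8: p(8)=0.
Divide out (y - 8): quotient is y^2 + y - 12.
Factor the quadratic: (y - 3)(y + 4)
Result: (y - 8)(y - 3)(y + 4)


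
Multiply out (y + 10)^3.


Expand (y + 10)^3 by repeated multiplication:
  (y + 10)^2 = y^2 + 20y + 100
= y^3 + 30y^2 + 300y + 1000


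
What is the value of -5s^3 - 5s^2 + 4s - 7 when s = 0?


Using direct substitution:
  -5 * (0)^3 = 0
  -5 * (0)^2 = 0
  4 * (0)^1 = 0
  constant: -7
Sum = 0 + 0 + 0 - 7 = -7


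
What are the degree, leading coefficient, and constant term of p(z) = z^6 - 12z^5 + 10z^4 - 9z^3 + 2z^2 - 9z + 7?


Highest power of z is 6, with coefficient 1. Constant term is 7.
Degree = 6, leading coefficient = 1, constant term = 7
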